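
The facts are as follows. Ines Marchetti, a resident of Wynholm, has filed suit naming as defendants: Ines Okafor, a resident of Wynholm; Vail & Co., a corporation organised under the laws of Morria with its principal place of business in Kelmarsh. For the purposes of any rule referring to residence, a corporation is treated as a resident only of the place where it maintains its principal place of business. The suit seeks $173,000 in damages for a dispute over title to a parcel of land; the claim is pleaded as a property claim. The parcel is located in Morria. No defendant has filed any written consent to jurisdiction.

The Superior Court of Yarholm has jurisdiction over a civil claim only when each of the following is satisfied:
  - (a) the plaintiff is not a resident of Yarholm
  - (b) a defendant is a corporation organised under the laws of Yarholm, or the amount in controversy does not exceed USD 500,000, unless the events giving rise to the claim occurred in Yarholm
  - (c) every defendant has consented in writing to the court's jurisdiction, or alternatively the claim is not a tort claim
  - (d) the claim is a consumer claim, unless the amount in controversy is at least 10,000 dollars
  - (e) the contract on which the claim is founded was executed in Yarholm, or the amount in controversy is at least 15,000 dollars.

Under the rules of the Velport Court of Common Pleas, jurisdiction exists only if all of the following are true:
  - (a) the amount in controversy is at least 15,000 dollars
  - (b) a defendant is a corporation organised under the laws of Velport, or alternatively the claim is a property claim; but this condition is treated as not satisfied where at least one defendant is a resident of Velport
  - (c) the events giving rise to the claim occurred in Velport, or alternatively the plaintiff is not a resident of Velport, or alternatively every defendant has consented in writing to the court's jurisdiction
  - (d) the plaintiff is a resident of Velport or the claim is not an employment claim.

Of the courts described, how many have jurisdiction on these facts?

2

The Superior Court of Yarholm:
  (a) The plaintiff resides in Wynholm, which is not Yarholm. Condition met.
  (b) The amount in controversy is 173,000 dollars, within the $500,000 ceiling — that alternative is enough. Condition met.
  (c) The claim is a property claim, not a tort claim, so one alternative holds. Condition met.
  (d) The claim is a property claim, not a consumer claim. The proviso rescues it, though: the amount in controversy is $173,000, which meets the USD 10,000 floor. Condition met.
  (e) The amount in controversy is $173,000, which meets the USD 15,000 floor — that alternative is enough. Condition met.
  → All conditions met; jurisdiction exists.
The Velport Court of Common Pleas:
  (a) The amount in controversy is USD 173,000, which meets the USD 15,000 floor. Condition met.
  (b) The claim is a property claim, so this disjunct is met. The exception is not triggered, since no defendant resides in Velport (they reside in Wynholm, Kelmarsh). Satisfied.
  (c) The plaintiff resides in Wynholm, which is not Velport, so this disjunct is met. Met.
  (d) The claim is a property claim, not an employment claim — that alternative is enough. Met.
  → The court has jurisdiction.
Courts with jurisdiction: the Superior Court of Yarholm, the Velport Court of Common Pleas — 2 in total.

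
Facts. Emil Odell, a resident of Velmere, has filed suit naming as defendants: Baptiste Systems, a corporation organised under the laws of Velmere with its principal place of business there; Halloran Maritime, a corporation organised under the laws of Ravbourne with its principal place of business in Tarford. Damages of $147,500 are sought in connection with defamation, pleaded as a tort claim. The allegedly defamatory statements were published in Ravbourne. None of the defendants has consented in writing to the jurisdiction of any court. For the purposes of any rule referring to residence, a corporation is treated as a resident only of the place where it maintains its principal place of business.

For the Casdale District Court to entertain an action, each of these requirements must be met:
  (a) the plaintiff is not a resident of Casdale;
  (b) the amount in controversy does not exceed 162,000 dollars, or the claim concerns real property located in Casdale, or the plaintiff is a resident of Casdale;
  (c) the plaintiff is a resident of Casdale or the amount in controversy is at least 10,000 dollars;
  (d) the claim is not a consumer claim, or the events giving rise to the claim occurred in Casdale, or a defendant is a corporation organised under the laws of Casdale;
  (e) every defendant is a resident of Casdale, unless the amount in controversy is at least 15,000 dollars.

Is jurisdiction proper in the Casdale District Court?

The Casdale District Court:
  (a) The plaintiff resides in Velmere, which is not Casdale. Satisfied.
  (b) The amount in controversy is 147,500 dollars, within the $162,000 ceiling, so one alternative holds. Condition met.
  (c) The amount in controversy is USD 147,500, which meets the USD 10,000 floor, so one alternative holds. Met.
  (d) The claim is a tort claim, not a consumer claim, so one alternative holds. Met.
  (e) The defendants reside as follows — Baptiste Systems in Velmere, Halloran Maritime in Tarford — not all in Casdale. However, the amount in controversy is 147,500 dollars, which meets the 15,000 dollars floor, so the 'unless' proviso supplies this condition. Condition met.
  → All conditions met; jurisdiction exists.

Yes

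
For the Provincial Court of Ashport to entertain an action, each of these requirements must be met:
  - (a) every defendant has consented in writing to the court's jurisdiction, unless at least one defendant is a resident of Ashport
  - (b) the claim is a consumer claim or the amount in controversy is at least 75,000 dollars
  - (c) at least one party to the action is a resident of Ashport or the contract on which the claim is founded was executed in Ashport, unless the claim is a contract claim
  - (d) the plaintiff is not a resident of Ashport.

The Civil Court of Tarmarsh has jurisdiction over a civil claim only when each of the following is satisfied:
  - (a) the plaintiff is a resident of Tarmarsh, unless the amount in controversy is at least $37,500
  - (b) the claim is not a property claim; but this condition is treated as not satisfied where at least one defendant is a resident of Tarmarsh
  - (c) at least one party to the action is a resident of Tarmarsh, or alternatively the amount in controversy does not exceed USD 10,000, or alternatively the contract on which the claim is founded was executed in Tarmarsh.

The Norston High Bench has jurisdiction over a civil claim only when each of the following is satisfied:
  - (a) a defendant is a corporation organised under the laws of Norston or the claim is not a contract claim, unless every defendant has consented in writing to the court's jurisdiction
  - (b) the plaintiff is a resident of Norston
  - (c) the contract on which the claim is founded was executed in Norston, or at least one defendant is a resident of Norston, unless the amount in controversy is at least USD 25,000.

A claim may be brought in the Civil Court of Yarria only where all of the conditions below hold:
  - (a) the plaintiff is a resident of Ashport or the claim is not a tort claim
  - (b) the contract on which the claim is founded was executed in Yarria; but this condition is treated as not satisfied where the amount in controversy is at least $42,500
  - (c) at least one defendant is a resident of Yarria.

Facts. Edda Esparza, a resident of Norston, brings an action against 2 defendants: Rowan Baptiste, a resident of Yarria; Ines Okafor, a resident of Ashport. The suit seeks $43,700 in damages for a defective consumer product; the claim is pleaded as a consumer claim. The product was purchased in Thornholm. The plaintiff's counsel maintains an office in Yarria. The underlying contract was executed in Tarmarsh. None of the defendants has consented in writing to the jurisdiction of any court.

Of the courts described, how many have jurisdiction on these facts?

3

The Provincial Court of Ashport:
  (a) No such written consent has been filed. The proviso rescues it, though: Ines Okafor resides in Ashport. Met.
  (b) The claim is a consumer claim — that alternative is enough. Condition met.
  (c) Ines Okafor resides in Ashport, so one alternative holds. Met.
  (d) The plaintiff resides in Norston, which is not Ashport. Met.
  → Every requirement is satisfied — jurisdiction.
The Civil Court of Tarmarsh:
  (a) The plaintiff resides in Norston, not Tarmarsh. However, the amount in controversy is 43,700 dollars, which meets the $37,500 floor, so the 'unless' proviso supplies this condition. Condition met.
  (b) The claim is a consumer claim, not a property claim. The carve-out does not apply: no defendant resides in Tarmarsh (they reside in Yarria, Ashport). Met.
  (c) The contract was executed in Tarmarsh, so this disjunct is met. Met.
  → Jurisdiction lies.
The Norston High Bench:
  (a) The claim is a consumer claim, not a contract claim, so one alternative holds. Condition met.
  (b) The plaintiff resides in Norston. Satisfied.
  (c) The contract was executed in Tarmarsh, not Norston; no defendant resides in Norston (they reside in Yarria, Ashport) — no alternative holds. However, the amount in controversy is USD 43,700, which meets the 25,000 dollars floor, so the 'unless' proviso supplies this condition. Met.
  → Jurisdiction lies.
The Civil Court of Yarria:
  (a) The claim is a consumer claim, not a tort claim, so one alternative holds. Satisfied.
  (b) The contract was executed in Tarmarsh, not Yarria. Not met.
  (c) Rowan Baptiste resides in Yarria. Satisfied.
  → The court lacks jurisdiction.
Courts with jurisdiction: the Provincial Court of Ashport, the Civil Court of Tarmarsh, the Norston High Bench — 3 in total.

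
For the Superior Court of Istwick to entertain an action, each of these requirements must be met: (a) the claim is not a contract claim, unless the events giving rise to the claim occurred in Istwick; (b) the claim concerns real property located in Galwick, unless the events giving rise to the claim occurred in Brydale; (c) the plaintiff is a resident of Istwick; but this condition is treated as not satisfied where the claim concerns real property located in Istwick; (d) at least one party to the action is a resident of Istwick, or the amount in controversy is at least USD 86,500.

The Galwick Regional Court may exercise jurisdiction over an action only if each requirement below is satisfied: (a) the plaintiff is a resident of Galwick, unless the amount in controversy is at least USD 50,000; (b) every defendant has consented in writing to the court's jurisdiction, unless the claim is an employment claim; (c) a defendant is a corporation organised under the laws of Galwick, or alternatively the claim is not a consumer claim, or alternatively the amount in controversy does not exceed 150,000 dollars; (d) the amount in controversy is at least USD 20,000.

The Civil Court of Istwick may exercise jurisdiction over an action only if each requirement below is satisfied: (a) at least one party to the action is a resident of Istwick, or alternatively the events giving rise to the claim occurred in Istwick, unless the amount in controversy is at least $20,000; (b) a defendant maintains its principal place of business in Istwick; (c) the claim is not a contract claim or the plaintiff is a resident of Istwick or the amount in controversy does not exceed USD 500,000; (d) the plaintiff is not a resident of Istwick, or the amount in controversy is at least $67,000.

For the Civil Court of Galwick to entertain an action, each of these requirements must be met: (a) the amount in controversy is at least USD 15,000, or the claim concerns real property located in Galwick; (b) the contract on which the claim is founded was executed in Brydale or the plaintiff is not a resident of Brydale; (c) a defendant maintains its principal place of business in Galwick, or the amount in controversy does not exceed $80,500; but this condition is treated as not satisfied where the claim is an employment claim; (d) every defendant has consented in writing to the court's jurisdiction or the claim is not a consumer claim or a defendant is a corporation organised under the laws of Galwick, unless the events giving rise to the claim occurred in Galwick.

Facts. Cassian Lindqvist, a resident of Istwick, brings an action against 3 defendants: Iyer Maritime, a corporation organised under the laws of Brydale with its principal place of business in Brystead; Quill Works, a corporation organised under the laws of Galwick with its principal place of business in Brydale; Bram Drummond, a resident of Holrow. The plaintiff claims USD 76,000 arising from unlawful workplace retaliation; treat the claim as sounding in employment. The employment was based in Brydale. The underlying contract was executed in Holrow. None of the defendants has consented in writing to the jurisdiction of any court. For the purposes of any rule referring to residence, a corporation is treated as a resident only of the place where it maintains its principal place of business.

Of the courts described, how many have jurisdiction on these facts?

2

The Superior Court of Istwick:
  (a) The claim is an employment claim, not a contract claim. Satisfied.
  (b) The claim does not concern real property. But the operative events occurred in Brydale, and the 'unless' clause therefore excuses the requirement. Met.
  (c) The plaintiff resides in Istwick. And the carve-out is inapplicable — the claim does not concern real property. Satisfied.
  (d) Cassian Lindqvist resides in Istwick, which satisfies one of the alternatives. Condition met.
  → Every requirement is satisfied — jurisdiction.
The Galwick Regional Court:
  (a) The plaintiff resides in Istwick, not Galwick. But the amount in controversy is USD 76,000, which meets the $50,000 floor, and the 'unless' clause therefore excuses the requirement. Satisfied.
  (b) No such written consent has been filed. However, the claim is an employment claim, so the 'unless' proviso supplies this condition. Satisfied.
  (c) Quill Works is organised under the laws of Galwick, so this disjunct is met. Met.
  (d) The amount in controversy is USD 76,000, which meets the 20,000 dollars floor. Satisfied.
  → Every requirement is satisfied — jurisdiction.
The Civil Court of Istwick:
  (a) Cassian Lindqvist resides in Istwick, so one alternative holds. Condition met.
  (b) The corporate defendant(s) have their principal place of business in Brydale, Brystead, not Istwick. Fails.
  (c) The claim is an employment claim, not a contract claim, so one alternative holds. Condition met.
  (d) The amount in controversy is 76,000 dollars, which meets the $67,000 floor, which satisfies one of the alternatives. Met.
  → The court lacks jurisdiction.
The Civil Court of Galwick:
  (a) The amount in controversy is $76,000, which meets the $15,000 floor, so one alternative holds. Met.
  (b) The plaintiff resides in Istwick, which is not Brydale, which satisfies one of the alternatives. Condition met.
  (c) The amount in controversy is $76,000, within the USD 80,500 ceiling, so this disjunct is met. But the carve-out bites: the claim is an employment claim. Not met.
  (d) The claim is an employment claim, not a consumer claim, which satisfies one of the alternatives. Met.
  → No jurisdiction.
Courts with jurisdiction: the Superior Court of Istwick, the Galwick Regional Court — 2 in total.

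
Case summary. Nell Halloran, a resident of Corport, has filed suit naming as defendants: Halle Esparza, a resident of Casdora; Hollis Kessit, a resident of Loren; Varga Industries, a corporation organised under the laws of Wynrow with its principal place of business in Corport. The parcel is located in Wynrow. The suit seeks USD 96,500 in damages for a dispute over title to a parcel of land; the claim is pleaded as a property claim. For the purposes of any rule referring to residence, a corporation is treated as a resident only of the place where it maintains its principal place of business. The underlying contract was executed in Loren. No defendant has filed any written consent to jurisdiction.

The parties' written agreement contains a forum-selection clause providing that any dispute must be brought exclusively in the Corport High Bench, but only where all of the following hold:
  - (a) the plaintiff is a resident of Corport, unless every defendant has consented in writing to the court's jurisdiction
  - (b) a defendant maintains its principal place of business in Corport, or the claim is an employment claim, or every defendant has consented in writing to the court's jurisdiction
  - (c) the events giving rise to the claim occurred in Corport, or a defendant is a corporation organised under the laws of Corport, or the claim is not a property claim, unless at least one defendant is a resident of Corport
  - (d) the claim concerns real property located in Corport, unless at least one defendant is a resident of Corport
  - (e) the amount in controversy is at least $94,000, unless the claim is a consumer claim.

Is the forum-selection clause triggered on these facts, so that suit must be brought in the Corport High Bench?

The Corport High Bench:
  (a) The plaintiff resides in Corport. Satisfied.
  (b) Varga Industries has its principal place of business in Corport — that alternative is enough. Satisfied.
  (c) The operative events occurred in Wynrow, not Corport; the corporate defendant(s) are organised in Wynrow, not Corport; the claim is a property claim — every alternative fails. However, Varga Industries resides in Corport, so the 'unless' proviso supplies this condition. Satisfied.
  (d) The property lies in Wynrow, not Corport. But Varga Industries resides in Corport, and the 'unless' clause therefore excuses the requirement. Met.
  (e) The amount in controversy is 96,500 dollars, which meets the $94,000 floor. Met.
  → The clause applies.

Yes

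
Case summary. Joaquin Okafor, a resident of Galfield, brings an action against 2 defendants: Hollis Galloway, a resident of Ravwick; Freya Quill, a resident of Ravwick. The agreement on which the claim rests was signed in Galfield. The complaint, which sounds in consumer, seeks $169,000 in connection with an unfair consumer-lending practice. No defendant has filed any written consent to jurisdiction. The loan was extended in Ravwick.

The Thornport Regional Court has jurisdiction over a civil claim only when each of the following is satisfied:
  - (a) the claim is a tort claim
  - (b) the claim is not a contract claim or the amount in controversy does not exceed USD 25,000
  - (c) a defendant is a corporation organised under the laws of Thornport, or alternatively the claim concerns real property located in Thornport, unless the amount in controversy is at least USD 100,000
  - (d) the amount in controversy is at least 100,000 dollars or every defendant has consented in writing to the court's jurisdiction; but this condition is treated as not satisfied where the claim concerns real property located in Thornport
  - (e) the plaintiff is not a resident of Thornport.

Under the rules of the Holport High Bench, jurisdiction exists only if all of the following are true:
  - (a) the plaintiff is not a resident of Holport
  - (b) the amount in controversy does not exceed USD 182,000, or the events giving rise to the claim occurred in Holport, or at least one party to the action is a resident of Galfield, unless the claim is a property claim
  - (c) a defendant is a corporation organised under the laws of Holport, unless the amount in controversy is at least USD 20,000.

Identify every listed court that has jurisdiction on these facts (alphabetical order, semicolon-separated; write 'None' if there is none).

The Thornport Regional Court:
  (a) The claim is a consumer claim, not a tort claim. Not met.
  (b) The claim is a consumer claim, not a contract claim, so one alternative holds. Satisfied.
  (c) No defendant is a corporation; the claim does not concern real property — none of the alternatives is met. However, the amount in controversy is USD 169,000, which meets the $100,000 floor, so the 'unless' proviso supplies this condition. Satisfied.
  (d) The amount in controversy is $169,000, which meets the $100,000 floor — that alternative is enough. And the carve-out is inapplicable — the claim does not concern real property. Satisfied.
  (e) The plaintiff resides in Galfield, which is not Thornport. Met.
  → No jurisdiction.
The Holport High Bench:
  (a) The plaintiff resides in Galfield, which is not Holport. Condition met.
  (b) The amount in controversy is $169,000, within the 182,000 dollars ceiling, so this disjunct is met. Condition met.
  (c) No defendant is a corporation. The proviso rescues it, though: the amount in controversy is 169,000 dollars, which meets the 20,000 dollars floor. Satisfied.
  → All conditions met; jurisdiction exists.

the Holport High Bench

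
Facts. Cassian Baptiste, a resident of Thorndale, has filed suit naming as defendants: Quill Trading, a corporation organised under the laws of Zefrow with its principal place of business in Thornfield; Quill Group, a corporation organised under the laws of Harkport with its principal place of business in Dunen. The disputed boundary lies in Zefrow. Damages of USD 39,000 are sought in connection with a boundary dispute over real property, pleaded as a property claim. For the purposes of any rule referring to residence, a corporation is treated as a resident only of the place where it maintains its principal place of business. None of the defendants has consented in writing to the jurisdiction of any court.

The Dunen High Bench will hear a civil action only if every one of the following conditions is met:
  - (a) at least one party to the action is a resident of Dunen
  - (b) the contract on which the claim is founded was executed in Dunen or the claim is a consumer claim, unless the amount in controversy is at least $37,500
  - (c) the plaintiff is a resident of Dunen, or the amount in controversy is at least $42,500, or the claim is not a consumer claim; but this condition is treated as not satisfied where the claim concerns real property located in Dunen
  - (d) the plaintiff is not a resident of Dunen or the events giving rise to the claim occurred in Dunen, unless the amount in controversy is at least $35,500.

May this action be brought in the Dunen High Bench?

Yes

The Dunen High Bench:
  (a) Quill Group resides in Dunen. Condition met.
  (b) No contract (and hence no place of execution) is alleged; the claim is a property claim, not a consumer claim — none of the alternatives is met. But the amount in controversy is USD 39,000, which meets the 37,500 dollars floor, and the 'unless' clause therefore excuses the requirement. Condition met.
  (c) The claim is a property claim, not a consumer claim, so one alternative holds. The carve-out does not apply: the property lies in Zefrow, not Dunen. Condition met.
  (d) The plaintiff resides in Thorndale, which is not Dunen, which satisfies one of the alternatives. Condition met.
  → All conditions met; jurisdiction exists.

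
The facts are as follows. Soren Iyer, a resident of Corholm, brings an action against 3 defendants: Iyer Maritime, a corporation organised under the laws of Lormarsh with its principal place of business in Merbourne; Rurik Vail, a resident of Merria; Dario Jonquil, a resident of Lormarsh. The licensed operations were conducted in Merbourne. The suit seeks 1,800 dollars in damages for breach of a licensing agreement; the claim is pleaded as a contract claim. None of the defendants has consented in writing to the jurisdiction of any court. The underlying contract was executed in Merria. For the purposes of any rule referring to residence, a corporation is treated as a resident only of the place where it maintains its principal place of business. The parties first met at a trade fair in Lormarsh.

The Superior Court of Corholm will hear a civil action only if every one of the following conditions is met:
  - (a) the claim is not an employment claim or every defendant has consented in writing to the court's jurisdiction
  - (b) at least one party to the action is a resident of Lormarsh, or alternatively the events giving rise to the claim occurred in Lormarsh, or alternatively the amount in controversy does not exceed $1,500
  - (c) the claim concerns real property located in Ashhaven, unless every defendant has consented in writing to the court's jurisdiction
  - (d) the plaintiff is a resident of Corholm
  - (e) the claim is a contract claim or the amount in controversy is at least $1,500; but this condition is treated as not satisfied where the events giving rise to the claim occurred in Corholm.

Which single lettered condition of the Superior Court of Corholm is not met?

(c)

The Superior Court of Corholm:
  (a) The claim is a contract claim, not an employment claim, which satisfies one of the alternatives. Condition met.
  (b) Dario Jonquil resides in Lormarsh, which satisfies one of the alternatives. Satisfied.
  (c) The claim does not concern real property. The proviso offers no rescue either, since no such written consent has been filed. Not satisfied.
  (d) The plaintiff resides in Corholm. Met.
  (e) The claim is a contract claim — that alternative is enough. The exception is not triggered, since the operative events occurred in Merbourne, not Corholm. Met.
Only condition (c) fails.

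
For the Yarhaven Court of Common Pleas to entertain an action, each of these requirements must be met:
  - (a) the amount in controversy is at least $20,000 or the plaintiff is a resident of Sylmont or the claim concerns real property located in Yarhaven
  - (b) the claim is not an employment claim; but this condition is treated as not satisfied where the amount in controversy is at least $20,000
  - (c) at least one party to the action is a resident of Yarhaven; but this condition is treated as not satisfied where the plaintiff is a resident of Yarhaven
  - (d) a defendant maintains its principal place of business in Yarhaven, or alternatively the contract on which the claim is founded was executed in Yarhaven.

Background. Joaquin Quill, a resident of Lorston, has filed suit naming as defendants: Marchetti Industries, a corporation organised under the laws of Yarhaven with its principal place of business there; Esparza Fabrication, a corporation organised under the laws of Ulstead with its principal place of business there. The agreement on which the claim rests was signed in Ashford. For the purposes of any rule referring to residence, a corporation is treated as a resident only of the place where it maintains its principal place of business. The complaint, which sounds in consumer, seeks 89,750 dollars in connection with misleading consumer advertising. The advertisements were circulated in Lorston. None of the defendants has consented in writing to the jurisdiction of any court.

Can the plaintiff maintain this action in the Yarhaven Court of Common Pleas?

No

The Yarhaven Court of Common Pleas:
  (a) The amount in controversy is $89,750, which meets the $20,000 floor, which satisfies one of the alternatives. Satisfied.
  (b) The claim is a consumer claim, not an employment claim. But the amount in controversy is $89,750, which meets the $20,000 floor, triggering the carve-out and defeating this condition. Fails.
  (c) Marchetti Industries resides in Yarhaven. And the carve-out is inapplicable — the plaintiff resides in Lorston, not Yarhaven. Condition met.
  (d) Marchetti Industries has its principal place of business in Yarhaven, which satisfies one of the alternatives. Satisfied.
  → No jurisdiction.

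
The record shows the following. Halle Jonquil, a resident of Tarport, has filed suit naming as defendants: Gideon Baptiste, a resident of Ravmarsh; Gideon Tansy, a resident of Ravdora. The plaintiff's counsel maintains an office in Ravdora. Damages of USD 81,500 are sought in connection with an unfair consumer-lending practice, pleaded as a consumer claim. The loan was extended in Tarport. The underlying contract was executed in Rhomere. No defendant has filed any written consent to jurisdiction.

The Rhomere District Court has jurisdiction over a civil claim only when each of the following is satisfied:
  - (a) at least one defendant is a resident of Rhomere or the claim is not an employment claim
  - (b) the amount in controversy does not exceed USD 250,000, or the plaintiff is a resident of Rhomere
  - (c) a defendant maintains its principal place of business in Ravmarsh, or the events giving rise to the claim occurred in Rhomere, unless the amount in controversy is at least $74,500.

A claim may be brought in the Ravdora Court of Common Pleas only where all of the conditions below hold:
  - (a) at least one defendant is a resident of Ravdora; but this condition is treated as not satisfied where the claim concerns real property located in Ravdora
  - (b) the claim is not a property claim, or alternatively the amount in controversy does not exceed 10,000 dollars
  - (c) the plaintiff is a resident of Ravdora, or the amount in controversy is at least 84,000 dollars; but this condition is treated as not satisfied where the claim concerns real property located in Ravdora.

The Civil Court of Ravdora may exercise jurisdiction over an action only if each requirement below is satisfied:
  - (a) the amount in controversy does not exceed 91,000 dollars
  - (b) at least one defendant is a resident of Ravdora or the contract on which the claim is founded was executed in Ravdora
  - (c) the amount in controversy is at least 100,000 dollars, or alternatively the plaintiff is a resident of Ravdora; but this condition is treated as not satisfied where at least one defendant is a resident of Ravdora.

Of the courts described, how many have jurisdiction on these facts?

1

The Rhomere District Court:
  (a) The claim is a consumer claim, not an employment claim, so one alternative holds. Satisfied.
  (b) The amount in controversy is 81,500 dollars, within the 250,000 dollars ceiling, so one alternative holds. Met.
  (c) No defendant is a corporation; the operative events occurred in Tarport, not Rhomere — no alternative holds. But the amount in controversy is USD 81,500, which meets the 74,500 dollars floor, and the 'unless' clause therefore excuses the requirement. Condition met.
  → Every requirement is satisfied — jurisdiction.
The Ravdora Court of Common Pleas:
  (a) Gideon Tansy resides in Ravdora. The exception is not triggered, since the claim does not concern real property. Met.
  (b) The claim is a consumer claim, not a property claim — that alternative is enough. Satisfied.
  (c) The plaintiff resides in Tarport, not Ravdora; the amount in controversy is 81,500 dollars, below the USD 84,000 floor — no alternative holds. Fails.
  → No jurisdiction.
The Civil Court of Ravdora:
  (a) The amount in controversy is $81,500, within the $91,000 ceiling. Condition met.
  (b) Gideon Tansy resides in Ravdora, so one alternative holds. Met.
  (c) The amount in controversy is $81,500, below the $100,000 floor; the plaintiff resides in Tarport, not Ravdora — none of the alternatives is met. Fails.
  → Not every requirement is met — no jurisdiction.
Courts with jurisdiction: the Rhomere District Court — 1 in total.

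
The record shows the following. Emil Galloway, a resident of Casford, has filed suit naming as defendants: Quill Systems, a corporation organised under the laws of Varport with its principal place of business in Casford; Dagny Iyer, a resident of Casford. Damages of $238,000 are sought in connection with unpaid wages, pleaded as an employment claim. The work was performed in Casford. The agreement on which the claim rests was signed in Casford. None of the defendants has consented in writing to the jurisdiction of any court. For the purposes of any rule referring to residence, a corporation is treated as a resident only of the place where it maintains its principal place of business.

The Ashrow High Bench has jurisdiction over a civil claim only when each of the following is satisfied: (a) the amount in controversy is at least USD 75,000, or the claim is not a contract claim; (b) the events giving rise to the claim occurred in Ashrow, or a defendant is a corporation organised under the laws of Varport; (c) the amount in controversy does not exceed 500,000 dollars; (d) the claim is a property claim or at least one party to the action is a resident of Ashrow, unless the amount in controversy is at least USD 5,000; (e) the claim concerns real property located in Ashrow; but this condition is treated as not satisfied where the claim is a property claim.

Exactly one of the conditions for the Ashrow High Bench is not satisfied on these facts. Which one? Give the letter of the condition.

(e)

The Ashrow High Bench:
  (a) The amount in controversy is USD 238,000, which meets the 75,000 dollars floor — that alternative is enough. Condition met.
  (b) Quill Systems is organised under the laws of Varport — that alternative is enough. Satisfied.
  (c) The amount in controversy is USD 238,000, within the USD 500,000 ceiling. Satisfied.
  (d) The claim is an employment claim, not a property claim; no party resides in Ashrow — every alternative fails. But the amount in controversy is 238,000 dollars, which meets the 5,000 dollars floor, and the 'unless' clause therefore excuses the requirement. Satisfied.
  (e) The claim does not concern real property. Condition not met.
Only condition (e) fails.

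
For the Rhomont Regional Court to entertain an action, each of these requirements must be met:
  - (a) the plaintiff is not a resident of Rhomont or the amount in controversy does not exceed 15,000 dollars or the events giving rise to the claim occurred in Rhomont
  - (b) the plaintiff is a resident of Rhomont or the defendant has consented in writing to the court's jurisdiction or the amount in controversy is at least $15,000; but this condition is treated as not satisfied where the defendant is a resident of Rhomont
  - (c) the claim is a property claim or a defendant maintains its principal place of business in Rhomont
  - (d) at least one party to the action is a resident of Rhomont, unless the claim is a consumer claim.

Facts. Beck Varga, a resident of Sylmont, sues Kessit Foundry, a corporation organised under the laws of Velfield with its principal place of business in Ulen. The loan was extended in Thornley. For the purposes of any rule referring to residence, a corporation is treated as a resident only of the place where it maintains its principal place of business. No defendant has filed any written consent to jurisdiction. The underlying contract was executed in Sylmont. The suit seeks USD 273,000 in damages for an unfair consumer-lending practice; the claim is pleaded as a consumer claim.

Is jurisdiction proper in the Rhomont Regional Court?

No

The Rhomont Regional Court:
  (a) The plaintiff resides in Sylmont, which is not Rhomont, so one alternative holds. Met.
  (b) The amount in controversy is USD 273,000, which meets the $15,000 floor, so this disjunct is met. The carve-out does not apply: the defendant resides in Ulen, not Rhomont. Condition met.
  (c) The claim is a consumer claim, not a property claim; the corporate defendant(s) have their principal place of business in Ulen, not Rhomont — every alternative fails. Condition not met.
  (d) No party resides in Rhomont. However, the claim is a consumer claim, so the 'unless' proviso supplies this condition. Condition met.
  → No jurisdiction.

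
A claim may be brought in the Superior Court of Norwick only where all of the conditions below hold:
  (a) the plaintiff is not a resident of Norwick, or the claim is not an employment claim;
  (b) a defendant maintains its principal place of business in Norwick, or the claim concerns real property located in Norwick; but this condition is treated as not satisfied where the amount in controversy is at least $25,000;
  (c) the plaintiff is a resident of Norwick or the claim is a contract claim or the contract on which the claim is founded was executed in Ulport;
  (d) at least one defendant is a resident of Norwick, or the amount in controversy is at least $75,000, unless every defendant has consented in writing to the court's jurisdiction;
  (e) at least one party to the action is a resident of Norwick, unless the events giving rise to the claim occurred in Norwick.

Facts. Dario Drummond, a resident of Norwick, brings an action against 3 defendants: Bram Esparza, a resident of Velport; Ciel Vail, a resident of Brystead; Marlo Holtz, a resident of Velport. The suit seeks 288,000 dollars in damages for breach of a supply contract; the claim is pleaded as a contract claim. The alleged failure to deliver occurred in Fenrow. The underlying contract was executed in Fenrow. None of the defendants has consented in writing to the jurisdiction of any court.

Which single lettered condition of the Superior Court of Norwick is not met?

(b)

The Superior Court of Norwick:
  (a) The claim is a contract claim, not an employment claim — that alternative is enough. Satisfied.
  (b) No defendant is a corporation; the claim does not concern real property — every alternative fails. Fails.
  (c) The plaintiff resides in Norwick, which satisfies one of the alternatives. Satisfied.
  (d) The amount in controversy is USD 288,000, which meets the $75,000 floor — that alternative is enough. Satisfied.
  (e) Dario Drummond resides in Norwick. Met.
Only condition (b) fails.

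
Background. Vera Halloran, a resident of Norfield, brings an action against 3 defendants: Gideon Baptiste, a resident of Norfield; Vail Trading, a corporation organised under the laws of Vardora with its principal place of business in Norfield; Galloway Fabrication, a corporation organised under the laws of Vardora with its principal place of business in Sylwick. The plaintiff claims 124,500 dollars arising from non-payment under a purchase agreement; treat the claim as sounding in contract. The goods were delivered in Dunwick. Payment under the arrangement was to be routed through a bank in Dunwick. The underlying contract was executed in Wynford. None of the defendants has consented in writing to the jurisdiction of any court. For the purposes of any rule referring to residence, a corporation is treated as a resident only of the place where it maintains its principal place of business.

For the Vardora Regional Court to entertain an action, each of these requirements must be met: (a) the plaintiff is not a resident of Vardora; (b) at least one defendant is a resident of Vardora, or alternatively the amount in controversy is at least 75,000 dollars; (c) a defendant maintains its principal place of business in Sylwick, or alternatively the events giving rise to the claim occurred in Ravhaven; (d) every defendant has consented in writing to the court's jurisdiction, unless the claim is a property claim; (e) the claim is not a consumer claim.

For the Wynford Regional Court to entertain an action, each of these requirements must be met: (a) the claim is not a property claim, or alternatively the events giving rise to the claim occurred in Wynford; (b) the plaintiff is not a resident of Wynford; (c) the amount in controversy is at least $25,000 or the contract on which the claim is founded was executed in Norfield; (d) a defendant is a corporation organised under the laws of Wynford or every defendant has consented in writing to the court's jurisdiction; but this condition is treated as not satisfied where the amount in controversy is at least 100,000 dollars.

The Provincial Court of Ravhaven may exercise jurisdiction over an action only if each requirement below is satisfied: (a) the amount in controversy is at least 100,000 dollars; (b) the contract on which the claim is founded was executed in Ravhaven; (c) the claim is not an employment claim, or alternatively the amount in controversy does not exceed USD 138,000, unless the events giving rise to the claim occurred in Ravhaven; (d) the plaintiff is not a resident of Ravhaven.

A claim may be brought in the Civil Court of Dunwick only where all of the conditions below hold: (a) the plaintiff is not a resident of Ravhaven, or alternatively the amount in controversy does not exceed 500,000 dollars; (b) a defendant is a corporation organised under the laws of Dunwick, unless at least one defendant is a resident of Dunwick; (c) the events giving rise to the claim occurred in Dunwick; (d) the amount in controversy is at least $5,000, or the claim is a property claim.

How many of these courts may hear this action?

0

The Vardora Regional Court:
  (a) The plaintiff resides in Norfield, which is not Vardora. Met.
  (b) The amount in controversy is 124,500 dollars, which meets the $75,000 floor, so one alternative holds. Satisfied.
  (c) Galloway Fabrication has its principal place of business in Sylwick, which satisfies one of the alternatives. Condition met.
  (d) No such written consent has been filed. And the claim is a contract claim, not a property claim, so the proviso does not save it. Fails.
  (e) The claim is a contract claim, not a consumer claim. Condition met.
  → At least one condition fails; no jurisdiction.
The Wynford Regional Court:
  (a) The claim is a contract claim, not a property claim, which satisfies one of the alternatives. Satisfied.
  (b) The plaintiff resides in Norfield, which is not Wynford. Satisfied.
  (c) The amount in controversy is $124,500, which meets the $25,000 floor, which satisfies one of the alternatives. Satisfied.
  (d) The corporate defendant(s) are organised in Vardora, not Wynford; no such written consent has been filed — none of the alternatives is met. Not met.
  → No jurisdiction.
The Provincial Court of Ravhaven:
  (a) The amount in controversy is USD 124,500, which meets the 100,000 dollars floor. Met.
  (b) The contract was executed in Wynford, not Ravhaven. Not satisfied.
  (c) The claim is a contract claim, not an employment claim, so one alternative holds. Satisfied.
  (d) The plaintiff resides in Norfield, which is not Ravhaven. Condition met.
  → The court lacks jurisdiction.
The Civil Court of Dunwick:
  (a) The plaintiff resides in Norfield, which is not Ravhaven, which satisfies one of the alternatives. Met.
  (b) The corporate defendant(s) are organised in Vardora, not Dunwick. And no defendant resides in Dunwick (they reside in Norfield, Norfield, Sylwick), so the proviso does not save it. Not met.
  (c) The operative events occurred in Dunwick. Satisfied.
  (d) The amount in controversy is 124,500 dollars, which meets the $5,000 floor, which satisfies one of the alternatives. Condition met.
  → At least one condition fails; no jurisdiction.
No court satisfies all of its conditions.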